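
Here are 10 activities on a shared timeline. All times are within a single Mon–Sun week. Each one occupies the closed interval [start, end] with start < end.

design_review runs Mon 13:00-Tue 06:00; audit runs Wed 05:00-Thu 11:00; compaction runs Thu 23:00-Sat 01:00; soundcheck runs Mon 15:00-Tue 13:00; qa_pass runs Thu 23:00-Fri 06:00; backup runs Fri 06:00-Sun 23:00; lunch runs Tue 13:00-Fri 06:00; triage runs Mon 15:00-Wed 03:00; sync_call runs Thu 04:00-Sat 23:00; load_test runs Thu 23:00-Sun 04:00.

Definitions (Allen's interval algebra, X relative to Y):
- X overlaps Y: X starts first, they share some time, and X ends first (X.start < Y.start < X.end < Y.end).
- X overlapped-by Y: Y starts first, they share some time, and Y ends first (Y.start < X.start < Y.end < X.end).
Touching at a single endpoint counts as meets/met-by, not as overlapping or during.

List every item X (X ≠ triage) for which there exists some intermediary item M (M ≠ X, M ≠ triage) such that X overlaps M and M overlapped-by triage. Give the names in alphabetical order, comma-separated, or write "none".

none

Target triage = [Mon 15:00, Wed 03:00].
Intermediaries M with M overlapped-by triage: lunch.
Via lunch — items with X overlaps lunch: none.
Union: none.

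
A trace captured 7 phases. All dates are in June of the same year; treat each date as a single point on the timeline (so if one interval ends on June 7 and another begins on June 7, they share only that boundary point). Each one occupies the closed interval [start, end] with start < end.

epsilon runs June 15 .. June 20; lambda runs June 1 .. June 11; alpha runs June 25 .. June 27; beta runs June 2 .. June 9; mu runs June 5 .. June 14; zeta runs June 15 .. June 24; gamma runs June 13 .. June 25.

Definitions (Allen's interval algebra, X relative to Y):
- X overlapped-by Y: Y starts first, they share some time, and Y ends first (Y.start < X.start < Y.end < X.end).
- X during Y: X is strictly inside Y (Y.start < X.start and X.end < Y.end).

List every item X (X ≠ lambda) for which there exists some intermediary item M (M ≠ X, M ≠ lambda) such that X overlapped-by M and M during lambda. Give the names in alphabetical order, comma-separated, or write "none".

Target lambda = [June 1, June 11].
Intermediaries M with M during lambda: beta.
Via beta — items with X overlapped-by beta: mu.
Union: mu.

mu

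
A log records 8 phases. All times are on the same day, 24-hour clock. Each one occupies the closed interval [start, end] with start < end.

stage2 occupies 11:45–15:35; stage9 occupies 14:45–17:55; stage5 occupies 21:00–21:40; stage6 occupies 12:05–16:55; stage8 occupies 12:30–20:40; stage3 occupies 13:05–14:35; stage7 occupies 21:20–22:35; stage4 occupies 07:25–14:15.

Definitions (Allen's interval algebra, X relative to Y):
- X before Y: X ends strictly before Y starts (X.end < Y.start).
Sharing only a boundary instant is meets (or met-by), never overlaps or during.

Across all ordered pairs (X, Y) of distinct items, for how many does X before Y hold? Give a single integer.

Checking all 56 ordered pairs for relation 'before'; matching pairs in alphabetical order:
(stage2, stage5): stage2 before stage5 ✓
(stage2, stage7): stage2 before stage7 ✓
(stage3, stage5): stage3 before stage5 ✓
(stage3, stage7): stage3 before stage7 ✓
(stage3, stage9): stage3 before stage9 ✓
(stage4, stage5): stage4 before stage5 ✓
(stage4, stage7): stage4 before stage7 ✓
(stage4, stage9): stage4 before stage9 ✓
(stage6, stage5): stage6 before stage5 ✓
(stage6, stage7): stage6 before stage7 ✓
(stage8, stage5): stage8 before stage5 ✓
(stage8, stage7): stage8 before stage7 ✓
(stage9, stage5): stage9 before stage5 ✓
(stage9, stage7): stage9 before stage7 ✓
Count: 14.

14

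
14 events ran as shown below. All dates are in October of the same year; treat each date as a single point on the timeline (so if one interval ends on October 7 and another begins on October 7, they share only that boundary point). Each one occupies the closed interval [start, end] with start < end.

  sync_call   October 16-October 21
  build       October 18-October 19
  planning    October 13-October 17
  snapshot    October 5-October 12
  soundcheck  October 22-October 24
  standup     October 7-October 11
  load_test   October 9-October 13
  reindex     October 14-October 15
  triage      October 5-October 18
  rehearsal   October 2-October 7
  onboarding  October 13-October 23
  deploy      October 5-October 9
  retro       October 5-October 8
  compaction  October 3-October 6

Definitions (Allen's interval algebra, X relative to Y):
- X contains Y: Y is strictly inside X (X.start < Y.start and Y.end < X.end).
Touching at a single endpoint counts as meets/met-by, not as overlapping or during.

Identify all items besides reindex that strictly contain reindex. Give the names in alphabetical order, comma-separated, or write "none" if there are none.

onboarding, planning, triage

Target reindex = [October 14, October 15].
build [October 18, October 19] → after → no.
compaction [October 3, October 6] → before → no.
deploy [October 5, October 9] → before → no.
load_test [October 9, October 13] → before → no.
onboarding [October 13, October 23] → contains → yes.
planning [October 13, October 17] → contains → yes.
rehearsal [October 2, October 7] → before → no.
retro [October 5, October 8] → before → no.
snapshot [October 5, October 12] → before → no.
soundcheck [October 22, October 24] → after → no.
standup [October 7, October 11] → before → no.
sync_call [October 16, October 21] → after → no.
triage [October 5, October 18] → contains → yes.
Result: onboarding, planning, triage.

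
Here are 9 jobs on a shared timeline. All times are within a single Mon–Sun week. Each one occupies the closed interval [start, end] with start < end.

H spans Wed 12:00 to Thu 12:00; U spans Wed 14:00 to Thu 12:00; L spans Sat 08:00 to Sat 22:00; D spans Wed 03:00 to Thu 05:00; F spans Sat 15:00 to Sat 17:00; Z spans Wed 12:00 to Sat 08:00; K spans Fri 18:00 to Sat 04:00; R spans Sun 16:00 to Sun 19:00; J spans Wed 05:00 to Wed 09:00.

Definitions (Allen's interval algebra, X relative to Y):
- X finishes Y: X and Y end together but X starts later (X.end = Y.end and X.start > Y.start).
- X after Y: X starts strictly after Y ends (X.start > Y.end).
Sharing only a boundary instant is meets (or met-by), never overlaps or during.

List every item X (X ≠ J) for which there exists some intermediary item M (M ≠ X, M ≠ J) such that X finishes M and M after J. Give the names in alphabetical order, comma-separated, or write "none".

Target J = [Wed 05:00, Wed 09:00].
Intermediaries M with M after J: F, H, K, L, R, U, Z.
Via F — items with X finishes F: none.
Via H — items with X finishes H: U.
Via K — items with X finishes K: none.
Via L — items with X finishes L: none.
Via R — items with X finishes R: none.
Via U — items with X finishes U: none.
Via Z — items with X finishes Z: none.
Union: U.

U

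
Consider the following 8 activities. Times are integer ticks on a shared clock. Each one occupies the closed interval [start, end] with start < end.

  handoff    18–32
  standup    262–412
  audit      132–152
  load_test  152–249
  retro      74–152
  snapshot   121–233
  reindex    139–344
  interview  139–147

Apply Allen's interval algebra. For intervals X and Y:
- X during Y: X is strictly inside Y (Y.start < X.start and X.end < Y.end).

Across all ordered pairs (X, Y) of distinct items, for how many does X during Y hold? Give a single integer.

5

Checking all 56 ordered pairs for relation 'during'; matching pairs in alphabetical order:
(audit, snapshot): audit during snapshot ✓
(interview, audit): interview during audit ✓
(interview, retro): interview during retro ✓
(interview, snapshot): interview during snapshot ✓
(load_test, reindex): load_test during reindex ✓
Count: 5.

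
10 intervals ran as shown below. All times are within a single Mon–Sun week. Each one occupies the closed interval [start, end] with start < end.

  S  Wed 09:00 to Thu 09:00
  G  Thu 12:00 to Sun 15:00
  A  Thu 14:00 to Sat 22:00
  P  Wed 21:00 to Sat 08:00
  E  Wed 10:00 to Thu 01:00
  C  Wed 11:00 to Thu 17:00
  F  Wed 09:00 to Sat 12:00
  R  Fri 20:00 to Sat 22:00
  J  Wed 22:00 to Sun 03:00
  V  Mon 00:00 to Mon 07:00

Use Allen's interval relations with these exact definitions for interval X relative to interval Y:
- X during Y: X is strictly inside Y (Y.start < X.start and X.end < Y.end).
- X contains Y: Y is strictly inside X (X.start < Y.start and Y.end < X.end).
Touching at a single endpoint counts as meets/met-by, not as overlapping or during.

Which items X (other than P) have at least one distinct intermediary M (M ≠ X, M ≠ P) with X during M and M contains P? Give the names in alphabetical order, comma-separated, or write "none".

C, E

Target P = [Wed 21:00, Sat 08:00].
Intermediaries M with M contains P: F.
Via F — items with X during F: C, E.
Union: C, E.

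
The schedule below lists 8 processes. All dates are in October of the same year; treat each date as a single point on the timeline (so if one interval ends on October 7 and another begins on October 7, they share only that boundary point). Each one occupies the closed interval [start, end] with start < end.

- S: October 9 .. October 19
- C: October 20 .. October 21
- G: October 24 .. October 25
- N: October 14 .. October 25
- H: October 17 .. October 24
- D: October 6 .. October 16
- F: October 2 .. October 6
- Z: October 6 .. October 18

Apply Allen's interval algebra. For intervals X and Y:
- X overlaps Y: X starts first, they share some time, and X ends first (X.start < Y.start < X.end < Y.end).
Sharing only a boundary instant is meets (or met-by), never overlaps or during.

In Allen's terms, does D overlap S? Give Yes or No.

Yes

D = [October 6, October 16], S = [October 9, October 19].
Actual relation of D to S: overlaps.
Asked whether 'overlaps' holds → Yes.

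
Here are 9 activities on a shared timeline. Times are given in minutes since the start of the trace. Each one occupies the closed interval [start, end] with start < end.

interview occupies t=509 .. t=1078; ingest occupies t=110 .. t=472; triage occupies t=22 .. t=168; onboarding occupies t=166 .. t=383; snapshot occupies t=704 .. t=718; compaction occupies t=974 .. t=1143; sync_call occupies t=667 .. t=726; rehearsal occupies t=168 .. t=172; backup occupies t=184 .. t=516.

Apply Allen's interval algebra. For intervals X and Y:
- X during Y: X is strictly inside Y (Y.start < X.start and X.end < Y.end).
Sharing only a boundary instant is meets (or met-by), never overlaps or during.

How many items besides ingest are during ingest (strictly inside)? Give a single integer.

Target ingest = [t=110, t=472].
backup [t=184, t=516] → overlapped-by → no.
compaction [t=974, t=1143] → after → no.
interview [t=509, t=1078] → after → no.
onboarding [t=166, t=383] → during → counts.
rehearsal [t=168, t=172] → during → counts.
snapshot [t=704, t=718] → after → no.
sync_call [t=667, t=726] → after → no.
triage [t=22, t=168] → overlaps → no.
Total: 2.

2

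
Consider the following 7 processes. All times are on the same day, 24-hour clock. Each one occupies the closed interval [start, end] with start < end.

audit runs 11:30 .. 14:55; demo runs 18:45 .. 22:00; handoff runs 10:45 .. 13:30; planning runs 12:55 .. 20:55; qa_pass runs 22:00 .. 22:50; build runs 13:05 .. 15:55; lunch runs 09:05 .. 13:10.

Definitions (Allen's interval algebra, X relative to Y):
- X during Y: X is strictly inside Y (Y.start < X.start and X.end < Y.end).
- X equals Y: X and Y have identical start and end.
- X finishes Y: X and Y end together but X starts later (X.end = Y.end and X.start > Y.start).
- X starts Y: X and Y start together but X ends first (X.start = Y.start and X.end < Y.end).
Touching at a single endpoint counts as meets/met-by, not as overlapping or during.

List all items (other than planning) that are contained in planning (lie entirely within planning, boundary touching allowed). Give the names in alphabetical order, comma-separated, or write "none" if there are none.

Target planning = [12:55, 20:55].
audit [11:30, 14:55] → overlaps → no.
build [13:05, 15:55] → during → yes.
demo [18:45, 22:00] → overlapped-by → no.
handoff [10:45, 13:30] → overlaps → no.
lunch [09:05, 13:10] → overlaps → no.
qa_pass [22:00, 22:50] → after → no.
Result: build.

build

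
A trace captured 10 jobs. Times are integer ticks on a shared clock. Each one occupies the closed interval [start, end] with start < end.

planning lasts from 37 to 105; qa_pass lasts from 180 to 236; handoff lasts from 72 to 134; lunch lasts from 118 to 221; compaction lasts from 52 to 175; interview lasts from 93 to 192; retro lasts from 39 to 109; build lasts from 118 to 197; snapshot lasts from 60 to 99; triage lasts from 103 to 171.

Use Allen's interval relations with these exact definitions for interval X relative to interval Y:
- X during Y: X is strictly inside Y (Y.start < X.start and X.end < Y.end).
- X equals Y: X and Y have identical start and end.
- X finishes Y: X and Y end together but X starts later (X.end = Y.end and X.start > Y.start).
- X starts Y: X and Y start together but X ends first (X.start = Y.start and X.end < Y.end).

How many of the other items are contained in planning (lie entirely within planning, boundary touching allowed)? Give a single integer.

Target planning = [37, 105].
build [118, 197] → after → no.
compaction [52, 175] → overlapped-by → no.
handoff [72, 134] → overlapped-by → no.
interview [93, 192] → overlapped-by → no.
lunch [118, 221] → after → no.
qa_pass [180, 236] → after → no.
retro [39, 109] → overlapped-by → no.
snapshot [60, 99] → during → counts.
triage [103, 171] → overlapped-by → no.
Total: 1.

1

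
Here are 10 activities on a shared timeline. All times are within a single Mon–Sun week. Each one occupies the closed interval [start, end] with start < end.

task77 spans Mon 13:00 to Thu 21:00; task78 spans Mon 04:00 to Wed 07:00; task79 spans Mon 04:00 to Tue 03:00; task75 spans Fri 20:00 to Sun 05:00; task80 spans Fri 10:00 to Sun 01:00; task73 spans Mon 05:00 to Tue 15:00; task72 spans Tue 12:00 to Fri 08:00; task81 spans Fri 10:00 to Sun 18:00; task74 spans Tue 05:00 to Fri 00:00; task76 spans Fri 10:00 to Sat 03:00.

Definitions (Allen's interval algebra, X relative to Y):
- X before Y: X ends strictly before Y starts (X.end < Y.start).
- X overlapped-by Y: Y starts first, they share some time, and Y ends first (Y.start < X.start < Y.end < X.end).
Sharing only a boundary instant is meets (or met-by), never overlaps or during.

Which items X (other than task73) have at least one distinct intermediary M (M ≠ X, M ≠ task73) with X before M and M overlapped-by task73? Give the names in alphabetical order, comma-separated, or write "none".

Target task73 = [Mon 05:00, Tue 15:00].
Intermediaries M with M overlapped-by task73: task72, task74, task77.
Via task72 — items with X before task72: task79.
Via task74 — items with X before task74: task79.
Via task77 — items with X before task77: none.
Union: task79.

task79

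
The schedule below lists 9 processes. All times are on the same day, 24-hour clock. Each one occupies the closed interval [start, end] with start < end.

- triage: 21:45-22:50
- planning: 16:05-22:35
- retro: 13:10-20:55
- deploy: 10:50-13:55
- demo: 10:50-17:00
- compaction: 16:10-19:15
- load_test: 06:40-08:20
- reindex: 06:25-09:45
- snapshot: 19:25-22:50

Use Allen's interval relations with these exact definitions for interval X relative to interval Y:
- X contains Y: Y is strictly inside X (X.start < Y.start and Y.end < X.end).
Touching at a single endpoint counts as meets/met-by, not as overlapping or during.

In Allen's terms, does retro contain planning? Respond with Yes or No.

retro = [13:10, 20:55], planning = [16:05, 22:35].
Actual relation of retro to planning: overlaps.
Asked whether 'contains' holds → No.

No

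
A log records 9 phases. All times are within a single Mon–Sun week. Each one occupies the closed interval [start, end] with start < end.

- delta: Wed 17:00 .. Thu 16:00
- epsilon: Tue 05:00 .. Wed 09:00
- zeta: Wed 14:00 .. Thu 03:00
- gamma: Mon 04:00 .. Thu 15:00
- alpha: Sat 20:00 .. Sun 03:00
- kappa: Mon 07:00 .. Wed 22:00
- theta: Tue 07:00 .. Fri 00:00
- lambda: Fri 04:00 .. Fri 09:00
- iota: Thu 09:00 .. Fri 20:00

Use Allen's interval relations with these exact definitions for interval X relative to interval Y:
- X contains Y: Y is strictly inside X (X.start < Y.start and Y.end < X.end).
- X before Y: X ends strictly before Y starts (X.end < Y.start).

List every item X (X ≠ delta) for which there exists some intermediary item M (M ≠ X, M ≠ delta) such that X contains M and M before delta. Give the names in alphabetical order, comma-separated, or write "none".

Target delta = [Wed 17:00, Thu 16:00].
Intermediaries M with M before delta: epsilon.
Via epsilon — items with X contains epsilon: gamma, kappa.
Union: gamma, kappa.

gamma, kappa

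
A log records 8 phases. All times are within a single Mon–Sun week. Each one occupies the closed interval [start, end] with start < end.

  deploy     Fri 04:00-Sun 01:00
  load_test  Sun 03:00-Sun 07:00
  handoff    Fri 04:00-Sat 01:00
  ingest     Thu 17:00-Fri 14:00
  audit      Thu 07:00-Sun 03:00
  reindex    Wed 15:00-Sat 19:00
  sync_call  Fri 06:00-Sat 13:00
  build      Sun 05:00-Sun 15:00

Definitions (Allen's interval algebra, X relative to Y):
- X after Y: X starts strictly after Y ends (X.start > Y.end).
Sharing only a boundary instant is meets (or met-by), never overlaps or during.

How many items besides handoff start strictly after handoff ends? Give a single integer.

2

Target handoff = [Fri 04:00, Sat 01:00].
audit [Thu 07:00, Sun 03:00] → contains → no.
build [Sun 05:00, Sun 15:00] → after → counts.
deploy [Fri 04:00, Sun 01:00] → started-by → no.
ingest [Thu 17:00, Fri 14:00] → overlaps → no.
load_test [Sun 03:00, Sun 07:00] → after → counts.
reindex [Wed 15:00, Sat 19:00] → contains → no.
sync_call [Fri 06:00, Sat 13:00] → overlapped-by → no.
Total: 2.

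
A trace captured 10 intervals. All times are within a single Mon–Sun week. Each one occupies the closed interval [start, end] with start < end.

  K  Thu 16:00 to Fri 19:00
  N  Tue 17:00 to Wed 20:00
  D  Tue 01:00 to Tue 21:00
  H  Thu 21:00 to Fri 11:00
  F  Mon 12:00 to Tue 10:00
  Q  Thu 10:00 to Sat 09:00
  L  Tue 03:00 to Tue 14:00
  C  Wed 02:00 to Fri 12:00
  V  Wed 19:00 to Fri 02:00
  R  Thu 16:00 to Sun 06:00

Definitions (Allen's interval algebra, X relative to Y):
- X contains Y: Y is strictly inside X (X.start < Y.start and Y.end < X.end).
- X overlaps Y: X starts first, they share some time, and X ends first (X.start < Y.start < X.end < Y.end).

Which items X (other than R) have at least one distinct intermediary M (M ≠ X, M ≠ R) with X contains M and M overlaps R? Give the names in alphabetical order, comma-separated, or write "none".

Target R = [Thu 16:00, Sun 06:00].
Intermediaries M with M overlaps R: C, Q, V.
Via C — items with X contains C: none.
Via Q — items with X contains Q: none.
Via V — items with X contains V: C.
Union: C.

C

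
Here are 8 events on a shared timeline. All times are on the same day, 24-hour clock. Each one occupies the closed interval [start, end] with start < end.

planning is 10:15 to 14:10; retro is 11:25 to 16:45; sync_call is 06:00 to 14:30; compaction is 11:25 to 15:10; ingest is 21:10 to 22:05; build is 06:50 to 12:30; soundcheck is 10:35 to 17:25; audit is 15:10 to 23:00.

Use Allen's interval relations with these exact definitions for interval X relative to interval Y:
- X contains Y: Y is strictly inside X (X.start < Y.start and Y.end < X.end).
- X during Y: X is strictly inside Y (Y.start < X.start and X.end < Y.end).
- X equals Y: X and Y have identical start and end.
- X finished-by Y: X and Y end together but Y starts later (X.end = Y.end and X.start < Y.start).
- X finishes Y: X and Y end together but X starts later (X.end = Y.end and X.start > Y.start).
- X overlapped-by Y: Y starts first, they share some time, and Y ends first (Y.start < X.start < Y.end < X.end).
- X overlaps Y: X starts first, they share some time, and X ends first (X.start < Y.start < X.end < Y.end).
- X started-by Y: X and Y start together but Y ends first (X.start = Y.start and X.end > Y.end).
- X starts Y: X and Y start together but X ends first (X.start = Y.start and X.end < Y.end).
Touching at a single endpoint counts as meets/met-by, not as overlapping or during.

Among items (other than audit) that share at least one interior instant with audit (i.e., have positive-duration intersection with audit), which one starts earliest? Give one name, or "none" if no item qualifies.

Target audit = [15:10, 23:00].
build [06:50, 12:30] → before → excluded.
compaction [11:25, 15:10] → meets → excluded.
ingest [21:10, 22:05] → during → candidate.
planning [10:15, 14:10] → before → excluded.
retro [11:25, 16:45] → overlaps → candidate.
soundcheck [10:35, 17:25] → overlaps → candidate.
sync_call [06:00, 14:30] → before → excluded.
Among candidates, earliest start is 10:35 → soundcheck.

soundcheck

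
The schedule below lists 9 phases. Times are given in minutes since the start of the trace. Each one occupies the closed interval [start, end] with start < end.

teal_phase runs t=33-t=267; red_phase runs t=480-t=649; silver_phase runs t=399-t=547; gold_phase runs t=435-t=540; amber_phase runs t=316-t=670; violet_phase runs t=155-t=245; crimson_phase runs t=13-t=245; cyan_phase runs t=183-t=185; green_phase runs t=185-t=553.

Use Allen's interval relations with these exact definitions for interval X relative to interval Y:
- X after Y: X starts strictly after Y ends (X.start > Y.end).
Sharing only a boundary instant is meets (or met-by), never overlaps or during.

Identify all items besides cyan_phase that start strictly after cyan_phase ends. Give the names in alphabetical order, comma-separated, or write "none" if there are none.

Target cyan_phase = [t=183, t=185].
amber_phase [t=316, t=670] → after → yes.
crimson_phase [t=13, t=245] → contains → no.
gold_phase [t=435, t=540] → after → yes.
green_phase [t=185, t=553] → met-by → no.
red_phase [t=480, t=649] → after → yes.
silver_phase [t=399, t=547] → after → yes.
teal_phase [t=33, t=267] → contains → no.
violet_phase [t=155, t=245] → contains → no.
Result: amber_phase, gold_phase, red_phase, silver_phase.

amber_phase, gold_phase, red_phase, silver_phase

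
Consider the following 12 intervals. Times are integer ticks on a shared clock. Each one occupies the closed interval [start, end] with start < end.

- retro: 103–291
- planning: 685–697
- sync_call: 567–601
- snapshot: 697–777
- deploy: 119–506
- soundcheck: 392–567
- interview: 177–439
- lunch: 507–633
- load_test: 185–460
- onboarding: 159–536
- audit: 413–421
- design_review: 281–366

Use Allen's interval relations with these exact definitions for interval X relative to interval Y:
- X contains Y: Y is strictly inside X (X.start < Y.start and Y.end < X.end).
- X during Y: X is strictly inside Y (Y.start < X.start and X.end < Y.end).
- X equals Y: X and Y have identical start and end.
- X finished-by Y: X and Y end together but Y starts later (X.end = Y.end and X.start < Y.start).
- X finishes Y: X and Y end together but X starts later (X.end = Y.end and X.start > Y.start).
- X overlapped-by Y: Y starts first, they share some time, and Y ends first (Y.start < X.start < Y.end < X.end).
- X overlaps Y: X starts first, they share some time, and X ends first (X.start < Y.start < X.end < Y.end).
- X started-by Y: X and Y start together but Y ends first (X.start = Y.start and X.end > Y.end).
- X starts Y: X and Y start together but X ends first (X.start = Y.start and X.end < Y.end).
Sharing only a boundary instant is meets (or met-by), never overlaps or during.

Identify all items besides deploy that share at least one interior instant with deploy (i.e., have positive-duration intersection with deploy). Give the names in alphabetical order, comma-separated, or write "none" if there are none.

audit, design_review, interview, load_test, onboarding, retro, soundcheck

Target deploy = [119, 506].
audit [413, 421] → during → yes.
design_review [281, 366] → during → yes.
interview [177, 439] → during → yes.
load_test [185, 460] → during → yes.
lunch [507, 633] → after → no.
onboarding [159, 536] → overlapped-by → yes.
planning [685, 697] → after → no.
retro [103, 291] → overlaps → yes.
snapshot [697, 777] → after → no.
soundcheck [392, 567] → overlapped-by → yes.
sync_call [567, 601] → after → no.
Result: audit, design_review, interview, load_test, onboarding, retro, soundcheck.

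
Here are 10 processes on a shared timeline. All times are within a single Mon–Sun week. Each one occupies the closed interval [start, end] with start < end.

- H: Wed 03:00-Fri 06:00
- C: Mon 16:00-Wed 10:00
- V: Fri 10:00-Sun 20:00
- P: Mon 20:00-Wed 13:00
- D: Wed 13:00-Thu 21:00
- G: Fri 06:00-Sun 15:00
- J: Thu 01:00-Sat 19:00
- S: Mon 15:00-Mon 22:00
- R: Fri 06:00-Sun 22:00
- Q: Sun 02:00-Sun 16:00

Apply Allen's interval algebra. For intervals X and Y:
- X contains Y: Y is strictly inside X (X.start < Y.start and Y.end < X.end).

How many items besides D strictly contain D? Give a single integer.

1

Target D = [Wed 13:00, Thu 21:00].
C [Mon 16:00, Wed 10:00] → before → no.
G [Fri 06:00, Sun 15:00] → after → no.
H [Wed 03:00, Fri 06:00] → contains → counts.
J [Thu 01:00, Sat 19:00] → overlapped-by → no.
P [Mon 20:00, Wed 13:00] → meets → no.
Q [Sun 02:00, Sun 16:00] → after → no.
R [Fri 06:00, Sun 22:00] → after → no.
S [Mon 15:00, Mon 22:00] → before → no.
V [Fri 10:00, Sun 20:00] → after → no.
Total: 1.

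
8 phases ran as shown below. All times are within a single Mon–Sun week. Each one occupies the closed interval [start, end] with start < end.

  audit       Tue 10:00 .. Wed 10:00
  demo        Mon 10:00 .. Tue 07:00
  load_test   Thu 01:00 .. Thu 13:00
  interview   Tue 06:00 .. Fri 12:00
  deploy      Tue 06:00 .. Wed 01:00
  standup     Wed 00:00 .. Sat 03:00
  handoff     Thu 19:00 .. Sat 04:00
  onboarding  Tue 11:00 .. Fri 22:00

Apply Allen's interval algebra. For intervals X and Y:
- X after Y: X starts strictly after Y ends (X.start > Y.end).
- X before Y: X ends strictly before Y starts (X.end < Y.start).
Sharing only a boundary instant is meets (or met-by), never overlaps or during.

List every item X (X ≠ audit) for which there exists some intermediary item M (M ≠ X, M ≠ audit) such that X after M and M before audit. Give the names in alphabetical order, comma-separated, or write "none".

handoff, load_test, onboarding, standup

Target audit = [Tue 10:00, Wed 10:00].
Intermediaries M with M before audit: demo.
Via demo — items with X after demo: handoff, load_test, onboarding, standup.
Union: handoff, load_test, onboarding, standup.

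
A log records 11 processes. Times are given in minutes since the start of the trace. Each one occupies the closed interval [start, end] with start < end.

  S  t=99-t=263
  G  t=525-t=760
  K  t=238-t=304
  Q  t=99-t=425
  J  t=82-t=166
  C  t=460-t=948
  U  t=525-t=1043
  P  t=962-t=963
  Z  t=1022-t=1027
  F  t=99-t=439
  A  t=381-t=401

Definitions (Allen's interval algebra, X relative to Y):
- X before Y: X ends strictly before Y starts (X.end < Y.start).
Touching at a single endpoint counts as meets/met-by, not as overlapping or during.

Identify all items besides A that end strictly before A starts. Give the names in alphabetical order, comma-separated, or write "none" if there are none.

J, K, S

Target A = [t=381, t=401].
C [t=460, t=948] → after → no.
F [t=99, t=439] → contains → no.
G [t=525, t=760] → after → no.
J [t=82, t=166] → before → yes.
K [t=238, t=304] → before → yes.
P [t=962, t=963] → after → no.
Q [t=99, t=425] → contains → no.
S [t=99, t=263] → before → yes.
U [t=525, t=1043] → after → no.
Z [t=1022, t=1027] → after → no.
Result: J, K, S.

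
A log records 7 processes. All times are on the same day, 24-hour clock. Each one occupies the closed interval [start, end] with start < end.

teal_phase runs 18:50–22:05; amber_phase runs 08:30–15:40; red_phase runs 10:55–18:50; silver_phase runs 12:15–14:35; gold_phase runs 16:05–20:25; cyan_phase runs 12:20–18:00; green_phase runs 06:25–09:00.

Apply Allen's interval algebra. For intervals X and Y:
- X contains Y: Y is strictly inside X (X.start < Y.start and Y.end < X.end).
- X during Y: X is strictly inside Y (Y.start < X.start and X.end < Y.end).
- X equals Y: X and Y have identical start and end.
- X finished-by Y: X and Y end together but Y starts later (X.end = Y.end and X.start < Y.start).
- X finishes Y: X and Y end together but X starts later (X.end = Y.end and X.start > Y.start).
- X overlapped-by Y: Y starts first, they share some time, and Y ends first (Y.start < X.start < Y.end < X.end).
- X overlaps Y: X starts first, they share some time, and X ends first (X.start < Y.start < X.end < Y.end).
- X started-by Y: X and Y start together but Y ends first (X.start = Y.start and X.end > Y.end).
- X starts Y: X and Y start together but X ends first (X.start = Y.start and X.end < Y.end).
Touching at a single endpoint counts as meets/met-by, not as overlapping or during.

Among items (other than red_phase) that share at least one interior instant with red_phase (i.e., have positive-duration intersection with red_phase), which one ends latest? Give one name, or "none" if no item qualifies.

Target red_phase = [10:55, 18:50].
amber_phase [08:30, 15:40] → overlaps → candidate.
cyan_phase [12:20, 18:00] → during → candidate.
gold_phase [16:05, 20:25] → overlapped-by → candidate.
green_phase [06:25, 09:00] → before → excluded.
silver_phase [12:15, 14:35] → during → candidate.
teal_phase [18:50, 22:05] → met-by → excluded.
Among candidates, latest end is 20:25 → gold_phase.

gold_phase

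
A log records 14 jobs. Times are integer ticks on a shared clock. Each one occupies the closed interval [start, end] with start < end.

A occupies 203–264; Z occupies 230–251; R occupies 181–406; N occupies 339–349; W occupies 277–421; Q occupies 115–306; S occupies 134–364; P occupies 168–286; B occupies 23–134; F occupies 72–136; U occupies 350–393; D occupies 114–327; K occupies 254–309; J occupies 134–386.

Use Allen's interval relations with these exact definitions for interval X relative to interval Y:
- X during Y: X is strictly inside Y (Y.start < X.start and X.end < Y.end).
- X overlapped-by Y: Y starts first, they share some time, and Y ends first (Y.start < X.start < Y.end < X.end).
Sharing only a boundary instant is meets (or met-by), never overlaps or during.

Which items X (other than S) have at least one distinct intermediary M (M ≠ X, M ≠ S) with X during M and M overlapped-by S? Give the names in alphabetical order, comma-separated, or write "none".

Target S = [134, 364].
Intermediaries M with M overlapped-by S: R, U, W.
Via R — items with X during R: A, K, N, U, Z.
Via U — items with X during U: none.
Via W — items with X during W: N, U.
Union: A, K, N, U, Z.

A, K, N, U, Z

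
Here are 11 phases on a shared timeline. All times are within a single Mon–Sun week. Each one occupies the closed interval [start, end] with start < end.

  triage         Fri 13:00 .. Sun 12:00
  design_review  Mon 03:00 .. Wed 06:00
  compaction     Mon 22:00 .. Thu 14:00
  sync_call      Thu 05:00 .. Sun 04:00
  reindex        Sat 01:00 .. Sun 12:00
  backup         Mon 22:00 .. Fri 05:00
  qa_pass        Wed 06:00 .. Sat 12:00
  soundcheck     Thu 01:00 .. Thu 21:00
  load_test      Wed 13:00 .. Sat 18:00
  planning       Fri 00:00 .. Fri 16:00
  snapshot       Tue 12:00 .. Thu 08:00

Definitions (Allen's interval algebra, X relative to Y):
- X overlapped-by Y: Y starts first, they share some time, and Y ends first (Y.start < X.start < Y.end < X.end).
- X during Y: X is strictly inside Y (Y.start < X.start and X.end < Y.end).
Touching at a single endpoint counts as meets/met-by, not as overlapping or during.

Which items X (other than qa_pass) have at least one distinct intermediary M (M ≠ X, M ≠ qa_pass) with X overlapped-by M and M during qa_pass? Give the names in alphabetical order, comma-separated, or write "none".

Target qa_pass = [Wed 06:00, Sat 12:00].
Intermediaries M with M during qa_pass: planning, soundcheck.
Via planning — items with X overlapped-by planning: triage.
Via soundcheck — items with X overlapped-by soundcheck: sync_call.
Union: sync_call, triage.

sync_call, triage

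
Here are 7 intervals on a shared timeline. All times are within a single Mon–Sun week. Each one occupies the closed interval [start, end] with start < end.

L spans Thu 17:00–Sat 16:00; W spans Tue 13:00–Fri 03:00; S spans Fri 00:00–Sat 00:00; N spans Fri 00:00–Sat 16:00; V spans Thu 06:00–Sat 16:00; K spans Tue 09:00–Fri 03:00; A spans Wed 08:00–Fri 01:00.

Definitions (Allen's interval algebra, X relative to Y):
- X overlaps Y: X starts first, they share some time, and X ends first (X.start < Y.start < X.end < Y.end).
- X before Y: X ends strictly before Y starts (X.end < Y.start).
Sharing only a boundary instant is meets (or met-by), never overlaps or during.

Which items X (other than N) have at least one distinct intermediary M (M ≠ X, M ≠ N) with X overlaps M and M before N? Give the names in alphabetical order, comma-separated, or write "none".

Target N = [Fri 00:00, Sat 16:00].
Intermediaries M with M before N: none.
Union: none.

none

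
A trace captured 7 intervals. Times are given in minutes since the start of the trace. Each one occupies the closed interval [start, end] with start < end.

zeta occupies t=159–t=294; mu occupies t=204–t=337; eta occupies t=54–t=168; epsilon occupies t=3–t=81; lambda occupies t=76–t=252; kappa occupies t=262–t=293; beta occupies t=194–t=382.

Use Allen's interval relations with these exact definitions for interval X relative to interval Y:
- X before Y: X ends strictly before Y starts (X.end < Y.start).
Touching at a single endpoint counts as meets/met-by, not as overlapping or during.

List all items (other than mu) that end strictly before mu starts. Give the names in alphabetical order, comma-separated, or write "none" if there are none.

Target mu = [t=204, t=337].
beta [t=194, t=382] → contains → no.
epsilon [t=3, t=81] → before → yes.
eta [t=54, t=168] → before → yes.
kappa [t=262, t=293] → during → no.
lambda [t=76, t=252] → overlaps → no.
zeta [t=159, t=294] → overlaps → no.
Result: epsilon, eta.

epsilon, eta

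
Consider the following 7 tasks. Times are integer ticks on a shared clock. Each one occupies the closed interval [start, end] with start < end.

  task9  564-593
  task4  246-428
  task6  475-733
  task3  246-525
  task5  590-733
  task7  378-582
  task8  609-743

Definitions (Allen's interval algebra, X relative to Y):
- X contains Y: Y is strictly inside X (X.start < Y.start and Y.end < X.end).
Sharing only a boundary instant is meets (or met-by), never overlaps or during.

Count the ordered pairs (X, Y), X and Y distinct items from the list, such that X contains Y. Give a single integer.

Checking all 42 ordered pairs for relation 'contains'; matching pairs in alphabetical order:
(task6, task9): task6 contains task9 ✓
Count: 1.

1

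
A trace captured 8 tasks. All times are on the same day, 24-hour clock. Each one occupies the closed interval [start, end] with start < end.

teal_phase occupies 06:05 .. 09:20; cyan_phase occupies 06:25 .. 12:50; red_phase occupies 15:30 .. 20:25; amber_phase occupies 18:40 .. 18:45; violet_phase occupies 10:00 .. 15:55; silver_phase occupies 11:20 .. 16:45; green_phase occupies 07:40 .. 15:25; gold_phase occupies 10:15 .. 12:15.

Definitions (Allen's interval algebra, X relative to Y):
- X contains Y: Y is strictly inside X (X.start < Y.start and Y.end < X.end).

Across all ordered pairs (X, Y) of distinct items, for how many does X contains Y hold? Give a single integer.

4

Checking all 56 ordered pairs for relation 'contains'; matching pairs in alphabetical order:
(cyan_phase, gold_phase): cyan_phase contains gold_phase ✓
(green_phase, gold_phase): green_phase contains gold_phase ✓
(red_phase, amber_phase): red_phase contains amber_phase ✓
(violet_phase, gold_phase): violet_phase contains gold_phase ✓
Count: 4.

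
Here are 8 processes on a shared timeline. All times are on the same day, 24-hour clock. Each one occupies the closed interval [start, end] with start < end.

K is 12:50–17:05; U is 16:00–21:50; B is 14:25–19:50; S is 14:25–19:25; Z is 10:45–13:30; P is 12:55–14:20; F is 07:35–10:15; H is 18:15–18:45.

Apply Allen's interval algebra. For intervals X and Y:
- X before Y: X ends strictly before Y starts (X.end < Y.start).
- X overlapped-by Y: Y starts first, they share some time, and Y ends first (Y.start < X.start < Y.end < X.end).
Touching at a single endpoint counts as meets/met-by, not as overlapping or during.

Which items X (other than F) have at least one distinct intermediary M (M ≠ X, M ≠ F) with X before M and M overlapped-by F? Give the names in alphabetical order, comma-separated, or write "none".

Target F = [07:35, 10:15].
Intermediaries M with M overlapped-by F: none.
Union: none.

none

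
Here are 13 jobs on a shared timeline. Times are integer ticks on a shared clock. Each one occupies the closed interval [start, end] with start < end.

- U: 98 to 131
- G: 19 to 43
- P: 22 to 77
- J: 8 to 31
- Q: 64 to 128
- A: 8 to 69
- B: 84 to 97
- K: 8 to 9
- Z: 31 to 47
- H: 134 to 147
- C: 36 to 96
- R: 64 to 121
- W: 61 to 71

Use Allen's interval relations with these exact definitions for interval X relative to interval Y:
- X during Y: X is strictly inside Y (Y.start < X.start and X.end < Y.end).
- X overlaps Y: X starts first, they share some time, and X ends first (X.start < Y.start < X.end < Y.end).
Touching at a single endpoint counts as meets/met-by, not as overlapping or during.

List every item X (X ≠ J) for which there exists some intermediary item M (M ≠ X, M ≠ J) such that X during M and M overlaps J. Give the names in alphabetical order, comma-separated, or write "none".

none

Target J = [8, 31].
Intermediaries M with M overlaps J: none.
Union: none.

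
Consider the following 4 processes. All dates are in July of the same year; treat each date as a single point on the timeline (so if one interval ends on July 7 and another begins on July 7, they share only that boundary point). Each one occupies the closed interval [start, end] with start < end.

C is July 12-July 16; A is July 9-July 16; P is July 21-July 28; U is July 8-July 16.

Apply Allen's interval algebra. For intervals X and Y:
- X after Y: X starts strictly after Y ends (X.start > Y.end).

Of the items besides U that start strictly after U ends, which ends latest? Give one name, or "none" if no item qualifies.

P

Target U = [July 8, July 16].
A [July 9, July 16] → finishes → excluded.
C [July 12, July 16] → finishes → excluded.
P [July 21, July 28] → after → candidate.
Among candidates, latest end is July 28 → P.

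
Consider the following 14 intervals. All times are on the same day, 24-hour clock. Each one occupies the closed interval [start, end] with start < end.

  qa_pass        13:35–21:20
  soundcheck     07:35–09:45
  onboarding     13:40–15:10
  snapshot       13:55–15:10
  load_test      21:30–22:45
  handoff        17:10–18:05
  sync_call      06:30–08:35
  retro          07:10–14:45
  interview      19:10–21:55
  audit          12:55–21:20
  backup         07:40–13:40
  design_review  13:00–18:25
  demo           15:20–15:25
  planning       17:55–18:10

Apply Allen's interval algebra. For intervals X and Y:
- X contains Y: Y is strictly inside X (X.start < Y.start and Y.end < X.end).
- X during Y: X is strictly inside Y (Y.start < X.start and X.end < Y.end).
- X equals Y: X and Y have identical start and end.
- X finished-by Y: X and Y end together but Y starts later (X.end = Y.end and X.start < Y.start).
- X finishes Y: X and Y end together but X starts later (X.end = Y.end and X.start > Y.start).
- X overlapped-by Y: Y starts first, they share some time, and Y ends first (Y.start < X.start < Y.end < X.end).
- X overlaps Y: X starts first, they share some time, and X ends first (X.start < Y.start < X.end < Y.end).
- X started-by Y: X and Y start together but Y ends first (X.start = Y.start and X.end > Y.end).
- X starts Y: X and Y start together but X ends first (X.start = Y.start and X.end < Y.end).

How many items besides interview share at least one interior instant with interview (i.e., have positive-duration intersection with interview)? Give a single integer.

Target interview = [19:10, 21:55].
audit [12:55, 21:20] → overlaps → counts.
backup [07:40, 13:40] → before → no.
demo [15:20, 15:25] → before → no.
design_review [13:00, 18:25] → before → no.
handoff [17:10, 18:05] → before → no.
load_test [21:30, 22:45] → overlapped-by → counts.
onboarding [13:40, 15:10] → before → no.
planning [17:55, 18:10] → before → no.
qa_pass [13:35, 21:20] → overlaps → counts.
retro [07:10, 14:45] → before → no.
snapshot [13:55, 15:10] → before → no.
soundcheck [07:35, 09:45] → before → no.
sync_call [06:30, 08:35] → before → no.
Total: 3.

3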